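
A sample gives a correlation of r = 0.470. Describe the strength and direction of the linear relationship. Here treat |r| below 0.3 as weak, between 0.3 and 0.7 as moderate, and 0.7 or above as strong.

r = 0.470 > 0 so the relationship is positive.
|r| = 0.470, which falls in the moderate range.

moderate positive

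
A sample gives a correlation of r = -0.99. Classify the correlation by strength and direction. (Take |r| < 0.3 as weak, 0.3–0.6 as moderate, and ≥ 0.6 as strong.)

r = -0.99 < 0 so the relationship is negative.
|r| = 0.99, which falls in the strong range.

strong negative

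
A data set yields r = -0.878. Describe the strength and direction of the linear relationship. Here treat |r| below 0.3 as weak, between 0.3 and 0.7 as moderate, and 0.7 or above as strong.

r = -0.878 < 0 so the relationship is negative.
|r| = 0.878, which falls in the strong range.

strong negative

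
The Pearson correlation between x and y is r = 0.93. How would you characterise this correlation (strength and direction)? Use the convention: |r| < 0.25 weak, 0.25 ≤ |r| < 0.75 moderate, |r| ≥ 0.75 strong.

r = 0.93 > 0 so the relationship is positive.
|r| = 0.93, which falls in the strong range.

strong positive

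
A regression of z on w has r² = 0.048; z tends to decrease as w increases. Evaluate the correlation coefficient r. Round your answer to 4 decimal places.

-0.2191

|r| = √0.048 = 0.2191
The association is negative, so r = −0.2191.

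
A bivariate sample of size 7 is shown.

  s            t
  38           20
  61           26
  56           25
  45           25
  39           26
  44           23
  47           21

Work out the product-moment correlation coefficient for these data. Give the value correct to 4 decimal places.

n = 7, Σs = 330, Σt = 166, Σs² = 15992, Σt² = 3972, Σst = 7884
nΣst − ΣsΣt = 55188 − 54780 = 408
nΣs² − (Σs)² = 111944 − 108900 = 3044; nΣt² − (Σt)² = 27804 − 27556 = 248
r = 408 / √(3044 × 248) = 408 / 868.8567 ≈ 0.4696

0.4696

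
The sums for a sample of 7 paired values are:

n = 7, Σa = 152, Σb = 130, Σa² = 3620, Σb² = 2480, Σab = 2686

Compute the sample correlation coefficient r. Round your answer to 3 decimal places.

r = (nΣab − ΣaΣb) / √[(nΣa² − (Σa)²)(nΣb² − (Σb)²)]
Numerator: 7×2686 − 152×130 = -958
Denominator: √[(25340 − 23104)(17360 − 16900)] = √[2236 × 460] = 1014.1795
r = -958 / 1014.1795 ≈ -0.945

-0.945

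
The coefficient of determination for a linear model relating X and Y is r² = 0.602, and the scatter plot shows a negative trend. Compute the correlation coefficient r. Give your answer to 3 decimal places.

-0.776

|r| = √0.602 = 0.776
The association is negative, so r = −0.776.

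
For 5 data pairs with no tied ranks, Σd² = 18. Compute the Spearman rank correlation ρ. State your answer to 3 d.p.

0.100

ρ = 1 − 6Σd² / [n(n²−1)] = 1 − 6×18 / (5×24)
  = 1 − 108/120 = 1 − 0.9000 ≈ 0.100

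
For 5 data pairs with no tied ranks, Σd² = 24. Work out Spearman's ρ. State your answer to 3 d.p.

-0.200

ρ = 1 − 6Σd² / [n(n²−1)] = 1 − 6×24 / (5×24)
  = 1 − 144/120 = 1 − 1.2000 ≈ -0.200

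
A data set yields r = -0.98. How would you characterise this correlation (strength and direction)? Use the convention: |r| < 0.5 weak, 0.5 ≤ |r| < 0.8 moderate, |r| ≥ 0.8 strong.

r = -0.98 < 0 so the relationship is negative.
|r| = 0.98, which falls in the strong range.

strong negative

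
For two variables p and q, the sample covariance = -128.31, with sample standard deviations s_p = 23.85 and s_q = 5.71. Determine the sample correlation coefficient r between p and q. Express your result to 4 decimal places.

-0.9422

r = Cov(p,q) / (s_p · s_q) = -128.31 / (23.85 × 5.71)
  = -128.31 / 136.1835 ≈ -0.9422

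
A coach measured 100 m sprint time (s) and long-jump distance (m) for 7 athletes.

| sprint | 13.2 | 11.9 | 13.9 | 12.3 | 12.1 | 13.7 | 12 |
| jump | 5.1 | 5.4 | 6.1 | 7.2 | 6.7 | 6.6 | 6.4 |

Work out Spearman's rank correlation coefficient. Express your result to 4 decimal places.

Rank sprint: 5, 1, 7, 4, 3, 6, 2
Rank jump: 1, 2, 3, 7, 6, 5, 4
d = rank(sprint) − rank(jump): 4, -1, 4, -3, -3, 1, -2; Σd² = 56
ρ = 1 − 6Σd² / [n(n²−1)] = 1 − 6×56 / (7×48) = 1 − 336/336 ≈ 0.0000

0.0000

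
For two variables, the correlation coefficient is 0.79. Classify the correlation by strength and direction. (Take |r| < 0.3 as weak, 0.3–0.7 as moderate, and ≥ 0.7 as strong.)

strong positive

r = 0.79 > 0 so the relationship is positive.
|r| = 0.79, which falls in the strong range.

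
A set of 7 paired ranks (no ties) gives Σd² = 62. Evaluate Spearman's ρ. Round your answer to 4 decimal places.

ρ = 1 − 6Σd² / [n(n²−1)] = 1 − 6×62 / (7×48)
  = 1 − 372/336 = 1 − 1.10714 ≈ -0.1071

-0.1071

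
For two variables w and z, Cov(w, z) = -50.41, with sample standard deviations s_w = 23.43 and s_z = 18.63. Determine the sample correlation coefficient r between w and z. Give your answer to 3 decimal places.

r = Cov(w,z) / (s_w · s_z) = -50.41 / (23.43 × 18.63)
  = -50.41 / 436.5009 ≈ -0.115

-0.115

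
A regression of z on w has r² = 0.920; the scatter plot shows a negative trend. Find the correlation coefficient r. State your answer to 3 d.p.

|r| = √0.920 = 0.959
The association is negative, so r = −0.959.

-0.959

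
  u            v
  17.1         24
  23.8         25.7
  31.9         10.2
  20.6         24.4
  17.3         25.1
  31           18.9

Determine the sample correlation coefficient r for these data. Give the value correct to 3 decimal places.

-0.814

n = 6, Σu = 141.7, Σv = 128.3, Σu² = 3561.11, Σv² = 2923.11, Σuv = 2870.21
nΣuv − ΣuΣv = 17221.26 − 18180.11 = -958.85
nΣu² − (Σu)² = 21366.66 − 20078.89 = 1287.77; nΣv² − (Σv)² = 17538.66 − 16460.89 = 1077.77
r = -958.85 / √(1287.77 × 1077.77) = -958.85 / 1178.1001 ≈ -0.814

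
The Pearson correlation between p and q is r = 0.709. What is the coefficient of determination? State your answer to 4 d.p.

0.5027

r² = (0.709)² = 0.5027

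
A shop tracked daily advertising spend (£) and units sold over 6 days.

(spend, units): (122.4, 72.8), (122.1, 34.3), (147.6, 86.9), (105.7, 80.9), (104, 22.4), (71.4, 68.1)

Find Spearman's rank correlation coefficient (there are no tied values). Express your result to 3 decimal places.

Rank spend: 5, 4, 6, 3, 2, 1
Rank units: 4, 2, 6, 5, 1, 3
d = rank(spend) − rank(units): 1, 2, 0, -2, 1, -2; Σd² = 14
ρ = 1 − 6Σd² / [n(n²−1)] = 1 − 6×14 / (6×35) = 1 − 84/210 ≈ 0.600

0.600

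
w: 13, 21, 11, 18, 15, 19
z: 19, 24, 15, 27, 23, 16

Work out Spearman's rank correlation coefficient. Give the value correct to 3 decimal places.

Rank w: 2, 6, 1, 4, 3, 5
Rank z: 3, 5, 1, 6, 4, 2
d = rank(w) − rank(z): -1, 1, 0, -2, -1, 3; Σd² = 16
ρ = 1 − 6Σd² / [n(n²−1)] = 1 − 6×16 / (6×35) = 1 − 96/210 ≈ 0.543

0.543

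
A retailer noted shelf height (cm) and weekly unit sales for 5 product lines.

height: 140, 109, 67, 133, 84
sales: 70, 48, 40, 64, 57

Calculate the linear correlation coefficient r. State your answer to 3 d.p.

0.845

n = 5, Σx = 533, Σy = 279, Σx² = 60715, Σy² = 16149, Σxy = 31012
nΣxy − ΣxΣy = 155060 − 148707 = 6353
nΣx² − (Σx)² = 303575 − 284089 = 19486; nΣy² − (Σy)² = 80745 − 77841 = 2904
r = 6353 / √(19486 × 2904) = 6353 / 7522.4560 ≈ 0.845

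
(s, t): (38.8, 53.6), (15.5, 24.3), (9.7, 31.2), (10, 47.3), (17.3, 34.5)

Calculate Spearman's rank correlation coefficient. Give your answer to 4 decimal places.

Rank s: 5, 3, 1, 2, 4
Rank t: 5, 1, 2, 4, 3
d = rank(s) − rank(t): 0, 2, -1, -2, 1; Σd² = 10
ρ = 1 − 6Σd² / [n(n²−1)] = 1 − 6×10 / (5×24) = 1 − 60/120 ≈ 0.5000

0.5000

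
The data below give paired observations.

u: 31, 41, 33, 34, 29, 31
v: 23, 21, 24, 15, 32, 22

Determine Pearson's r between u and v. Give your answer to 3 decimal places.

-0.500

n = 6, Σu = 199, Σv = 137, Σu² = 6689, Σv² = 3279, Σuv = 4486
nΣuv − ΣuΣv = 26916 − 27263 = -347
nΣu² − (Σu)² = 40134 − 39601 = 533; nΣv² − (Σv)² = 19674 − 18769 = 905
r = -347 / √(533 × 905) = -347 / 694.5250 ≈ -0.500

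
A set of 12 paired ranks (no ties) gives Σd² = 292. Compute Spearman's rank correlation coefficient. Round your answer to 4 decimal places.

ρ = 1 − 6Σd² / [n(n²−1)] = 1 − 6×292 / (12×143)
  = 1 − 1752/1716 = 1 − 1.02098 ≈ -0.0210

-0.0210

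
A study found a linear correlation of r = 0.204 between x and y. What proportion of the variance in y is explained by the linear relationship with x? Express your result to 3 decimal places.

0.042

r² = (0.204)² = 0.042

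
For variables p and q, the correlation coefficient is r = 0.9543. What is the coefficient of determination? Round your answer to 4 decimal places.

r² = (0.9543)² = 0.9107

0.9107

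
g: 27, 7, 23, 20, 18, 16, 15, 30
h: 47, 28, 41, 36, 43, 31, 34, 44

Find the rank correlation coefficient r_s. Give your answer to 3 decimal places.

Rank g: 7, 1, 6, 5, 4, 3, 2, 8
Rank h: 8, 1, 5, 4, 6, 2, 3, 7
d = rank(g) − rank(h): -1, 0, 1, 1, -2, 1, -1, 1; Σd² = 10
ρ = 1 − 6Σd² / [n(n²−1)] = 1 − 6×10 / (8×63) = 1 − 60/504 ≈ 0.881

0.881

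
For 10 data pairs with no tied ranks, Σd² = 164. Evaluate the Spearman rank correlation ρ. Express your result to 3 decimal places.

ρ = 1 − 6Σd² / [n(n²−1)] = 1 − 6×164 / (10×99)
  = 1 − 984/990 = 1 − 0.9939 ≈ 0.006

0.006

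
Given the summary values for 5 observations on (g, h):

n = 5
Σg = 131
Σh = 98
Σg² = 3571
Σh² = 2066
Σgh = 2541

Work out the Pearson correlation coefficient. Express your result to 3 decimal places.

-0.187

r = (nΣgh − ΣgΣh) / √[(nΣg² − (Σg)²)(nΣh² − (Σh)²)]
Numerator: 5×2541 − 131×98 = -133
Denominator: √[(17855 − 17161)(10330 − 9604)] = √[694 × 726] = 709.8197
r = -133 / 709.8197 ≈ -0.187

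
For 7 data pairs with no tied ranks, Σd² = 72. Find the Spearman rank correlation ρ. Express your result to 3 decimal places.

-0.286

ρ = 1 − 6Σd² / [n(n²−1)] = 1 − 6×72 / (7×48)
  = 1 − 432/336 = 1 − 1.2857 ≈ -0.286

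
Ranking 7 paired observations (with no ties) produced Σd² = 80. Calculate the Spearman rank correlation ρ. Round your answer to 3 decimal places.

-0.429

ρ = 1 − 6Σd² / [n(n²−1)] = 1 − 6×80 / (7×48)
  = 1 − 480/336 = 1 − 1.4286 ≈ -0.429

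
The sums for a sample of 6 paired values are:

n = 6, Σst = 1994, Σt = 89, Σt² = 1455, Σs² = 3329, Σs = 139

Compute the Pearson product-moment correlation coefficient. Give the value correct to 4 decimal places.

-0.5600

r = (nΣst − ΣsΣt) / √[(nΣs² − (Σs)²)(nΣt² − (Σt)²)]
Numerator: 6×1994 − 139×89 = -407
Denominator: √[(19974 − 19321)(8730 − 7921)] = √[653 × 809] = 726.8267
r = -407 / 726.8267 ≈ -0.5600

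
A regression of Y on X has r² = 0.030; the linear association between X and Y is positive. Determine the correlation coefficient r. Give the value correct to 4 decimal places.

0.1732

|r| = √0.030 = 0.1732
The association is positive, so r = 0.1732.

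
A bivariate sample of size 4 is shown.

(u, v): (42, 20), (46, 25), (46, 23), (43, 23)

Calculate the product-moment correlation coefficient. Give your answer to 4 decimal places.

0.8039

n = 4, Σu = 177, Σv = 91, Σu² = 7845, Σv² = 2083, Σuv = 4037
nΣuv − ΣuΣv = 16148 − 16107 = 41
nΣu² − (Σu)² = 31380 − 31329 = 51; nΣv² − (Σv)² = 8332 − 8281 = 51
r = 41 / √(51 × 51) = 41 / 51.0000 ≈ 0.8039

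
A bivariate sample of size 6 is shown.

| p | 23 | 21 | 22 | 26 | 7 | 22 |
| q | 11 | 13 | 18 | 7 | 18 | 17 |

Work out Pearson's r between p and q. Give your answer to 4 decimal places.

-0.6029

n = 6, Σp = 121, Σq = 84, Σp² = 2663, Σq² = 1276, Σpq = 1604
nΣpq − ΣpΣq = 9624 − 10164 = -540
nΣp² − (Σp)² = 15978 − 14641 = 1337; nΣq² − (Σq)² = 7656 − 7056 = 600
r = -540 / √(1337 × 600) = -540 / 895.6562 ≈ -0.6029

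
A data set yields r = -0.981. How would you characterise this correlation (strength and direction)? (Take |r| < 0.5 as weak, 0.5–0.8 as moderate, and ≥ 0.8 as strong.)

r = -0.981 < 0 so the relationship is negative.
|r| = 0.981, which falls in the strong range.

strong negative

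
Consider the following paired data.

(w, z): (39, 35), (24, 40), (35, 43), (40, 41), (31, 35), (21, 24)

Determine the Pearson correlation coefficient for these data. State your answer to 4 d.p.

0.5788

n = 6, Σw = 190, Σz = 218, Σw² = 6324, Σz² = 8156, Σwz = 7059
nΣwz − ΣwΣz = 42354 − 41420 = 934
nΣw² − (Σw)² = 37944 − 36100 = 1844; nΣz² − (Σz)² = 48936 − 47524 = 1412
r = 934 / √(1844 × 1412) = 934 / 1613.6071 ≈ 0.5788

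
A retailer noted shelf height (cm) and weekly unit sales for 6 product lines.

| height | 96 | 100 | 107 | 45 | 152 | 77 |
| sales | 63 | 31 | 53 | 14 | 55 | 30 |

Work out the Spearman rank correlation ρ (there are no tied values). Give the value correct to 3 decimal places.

Rank height: 3, 4, 5, 1, 6, 2
Rank sales: 6, 3, 4, 1, 5, 2
d = rank(height) − rank(sales): -3, 1, 1, 0, 1, 0; Σd² = 12
ρ = 1 − 6Σd² / [n(n²−1)] = 1 − 6×12 / (6×35) = 1 − 72/210 ≈ 0.657

0.657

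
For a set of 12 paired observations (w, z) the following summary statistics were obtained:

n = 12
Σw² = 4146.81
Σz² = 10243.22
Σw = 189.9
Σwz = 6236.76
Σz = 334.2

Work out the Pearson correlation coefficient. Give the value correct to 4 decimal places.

0.9172

r = (nΣwz − ΣwΣz) / √[(nΣw² − (Σw)²)(nΣz² − (Σz)²)]
Numerator: 12×6236.76 − 189.9×334.2 = 11376.54
Denominator: √[(49761.72 − 36062.01)(122918.64 − 111689.64)] = √[13699.71 × 11229] = 12402.9853
r = 11376.54 / 12402.9853 ≈ 0.9172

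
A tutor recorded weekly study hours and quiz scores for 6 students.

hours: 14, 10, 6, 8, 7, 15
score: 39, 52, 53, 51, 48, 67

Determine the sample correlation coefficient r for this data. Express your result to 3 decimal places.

0.194

n = 6, Σx = 60, Σy = 310, Σx² = 670, Σy² = 16428, Σxy = 3133
nΣxy − ΣxΣy = 18798 − 18600 = 198
nΣx² − (Σx)² = 4020 − 3600 = 420; nΣy² − (Σy)² = 98568 − 96100 = 2468
r = 198 / √(420 × 2468) = 198 / 1018.1159 ≈ 0.194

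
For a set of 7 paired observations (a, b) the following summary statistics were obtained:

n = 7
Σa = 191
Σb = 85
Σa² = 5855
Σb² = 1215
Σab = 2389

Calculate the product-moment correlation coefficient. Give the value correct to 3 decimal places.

0.203

r = (nΣab − ΣaΣb) / √[(nΣa² − (Σa)²)(nΣb² − (Σb)²)]
Numerator: 7×2389 − 191×85 = 488
Denominator: √[(40985 − 36481)(8505 − 7225)] = √[4504 × 1280] = 2401.0664
r = 488 / 2401.0664 ≈ 0.203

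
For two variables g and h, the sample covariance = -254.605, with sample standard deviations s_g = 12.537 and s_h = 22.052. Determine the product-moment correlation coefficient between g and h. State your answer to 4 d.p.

r = Cov(g,h) / (s_g · s_h) = -254.605 / (12.537 × 22.052)
  = -254.605 / 276.4659 ≈ -0.9209

-0.9209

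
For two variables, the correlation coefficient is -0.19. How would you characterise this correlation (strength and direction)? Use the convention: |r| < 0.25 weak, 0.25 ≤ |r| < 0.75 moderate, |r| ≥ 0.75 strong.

weak negative

r = -0.19 < 0 so the relationship is negative.
|r| = 0.19, which falls in the weak range.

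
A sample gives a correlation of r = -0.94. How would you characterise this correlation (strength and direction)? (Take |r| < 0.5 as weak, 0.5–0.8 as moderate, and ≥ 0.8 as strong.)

strong negative

r = -0.94 < 0 so the relationship is negative.
|r| = 0.94, which falls in the strong range.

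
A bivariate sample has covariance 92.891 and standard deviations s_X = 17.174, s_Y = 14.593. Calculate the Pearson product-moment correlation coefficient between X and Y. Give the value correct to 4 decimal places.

r = Cov(X,Y) / (s_X · s_Y) = 92.891 / (17.174 × 14.593)
  = 92.891 / 250.6202 ≈ 0.3706

0.3706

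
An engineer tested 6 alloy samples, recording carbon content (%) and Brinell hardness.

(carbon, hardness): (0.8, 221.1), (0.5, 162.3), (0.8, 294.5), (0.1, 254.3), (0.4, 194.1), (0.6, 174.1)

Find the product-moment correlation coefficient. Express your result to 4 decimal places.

n = 6, Σx = 3.2, Σy = 1300.4, Σx² = 2.06, Σy² = 294610.86, Σxy = 701.16
nΣxy − ΣxΣy = 4206.96 − 4161.28 = 45.68
nΣx² − (Σx)² = 12.36 − 10.24 = 2.12; nΣy² − (Σy)² = 1767665.16 − 1691040.16 = 76625
r = 45.68 / √(2.12 × 76625) = 45.68 / 403.0447 ≈ 0.1133

0.1133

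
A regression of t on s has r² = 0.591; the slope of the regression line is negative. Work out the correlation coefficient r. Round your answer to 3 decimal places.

|r| = √0.591 = 0.769
The association is negative, so r = −0.769.

-0.769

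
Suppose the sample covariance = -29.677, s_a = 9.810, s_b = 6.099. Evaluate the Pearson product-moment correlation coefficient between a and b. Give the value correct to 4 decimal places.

r = Cov(a,b) / (s_a · s_b) = -29.677 / (9.810 × 6.099)
  = -29.677 / 59.8312 ≈ -0.4960

-0.4960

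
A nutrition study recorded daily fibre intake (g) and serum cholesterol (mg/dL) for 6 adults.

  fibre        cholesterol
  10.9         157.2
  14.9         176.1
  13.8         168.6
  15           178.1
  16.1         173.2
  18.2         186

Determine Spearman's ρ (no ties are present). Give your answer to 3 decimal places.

0.829

Rank fibre: 1, 3, 2, 4, 5, 6
Rank cholesterol: 1, 4, 2, 5, 3, 6
d = rank(fibre) − rank(cholesterol): 0, -1, 0, -1, 2, 0; Σd² = 6
ρ = 1 − 6Σd² / [n(n²−1)] = 1 − 6×6 / (6×35) = 1 − 36/210 ≈ 0.829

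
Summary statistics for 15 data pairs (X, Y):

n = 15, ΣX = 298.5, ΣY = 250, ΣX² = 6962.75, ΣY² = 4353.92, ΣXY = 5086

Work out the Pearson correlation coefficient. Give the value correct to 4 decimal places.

r = (nΣXY − ΣXΣY) / √[(nΣX² − (ΣX)²)(nΣY² − (ΣY)²)]
Numerator: 15×5086 − 298.5×250 = 1665
Denominator: √[(104441.25 − 89102.25)(65308.8 − 62500)] = √[15339 × 2808.8] = 6563.8543
r = 1665 / 6563.8543 ≈ 0.2537

0.2537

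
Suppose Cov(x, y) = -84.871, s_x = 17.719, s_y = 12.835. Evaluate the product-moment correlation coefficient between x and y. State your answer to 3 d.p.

r = Cov(x,y) / (s_x · s_y) = -84.871 / (17.719 × 12.835)
  = -84.871 / 227.4234 ≈ -0.373

-0.373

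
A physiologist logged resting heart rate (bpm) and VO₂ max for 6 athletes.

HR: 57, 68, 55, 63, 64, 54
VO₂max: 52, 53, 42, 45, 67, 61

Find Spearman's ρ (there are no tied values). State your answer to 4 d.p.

0.2571

Rank HR: 3, 6, 2, 4, 5, 1
Rank VO₂max: 3, 4, 1, 2, 6, 5
d = rank(HR) − rank(VO₂max): 0, 2, 1, 2, -1, -4; Σd² = 26
ρ = 1 − 6Σd² / [n(n²−1)] = 1 − 6×26 / (6×35) = 1 − 156/210 ≈ 0.2571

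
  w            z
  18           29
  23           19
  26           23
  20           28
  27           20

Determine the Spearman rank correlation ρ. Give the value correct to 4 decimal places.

Rank w: 1, 3, 4, 2, 5
Rank z: 5, 1, 3, 4, 2
d = rank(w) − rank(z): -4, 2, 1, -2, 3; Σd² = 34
ρ = 1 − 6Σd² / [n(n²−1)] = 1 − 6×34 / (5×24) = 1 − 204/120 ≈ -0.7000

-0.7000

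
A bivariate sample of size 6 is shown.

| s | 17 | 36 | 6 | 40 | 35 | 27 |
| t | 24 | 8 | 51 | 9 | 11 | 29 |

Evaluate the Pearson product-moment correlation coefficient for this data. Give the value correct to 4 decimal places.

-0.9318

n = 6, Σs = 161, Σt = 132, Σs² = 5175, Σt² = 4284, Σst = 2530
nΣst − ΣsΣt = 15180 − 21252 = -6072
nΣs² − (Σs)² = 31050 − 25921 = 5129; nΣt² − (Σt)² = 25704 − 17424 = 8280
r = -6072 / √(5129 × 8280) = -6072 / 6516.7569 ≈ -0.9318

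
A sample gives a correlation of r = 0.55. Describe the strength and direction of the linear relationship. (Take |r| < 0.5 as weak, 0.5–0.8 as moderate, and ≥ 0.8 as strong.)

r = 0.55 > 0 so the relationship is positive.
|r| = 0.55, which falls in the moderate range.

moderate positive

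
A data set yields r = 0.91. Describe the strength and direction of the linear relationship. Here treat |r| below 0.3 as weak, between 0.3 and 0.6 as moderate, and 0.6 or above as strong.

r = 0.91 > 0 so the relationship is positive.
|r| = 0.91, which falls in the strong range.

strong positive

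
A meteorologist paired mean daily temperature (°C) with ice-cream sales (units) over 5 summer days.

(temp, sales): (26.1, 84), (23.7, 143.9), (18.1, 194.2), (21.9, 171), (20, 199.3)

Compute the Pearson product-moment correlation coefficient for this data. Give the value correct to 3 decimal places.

n = 5, Σx = 109.8, Σy = 792.4, Σx² = 2450.12, Σy² = 134438.34, Σxy = 16848.75
nΣxy − ΣxΣy = 84243.75 − 87005.52 = -2761.77
nΣx² − (Σx)² = 12250.6 − 12056.04 = 194.56; nΣy² − (Σy)² = 672191.7 − 627897.76 = 44293.94
r = -2761.77 / √(194.56 × 44293.94) = -2761.77 / 2935.6139 ≈ -0.941

-0.941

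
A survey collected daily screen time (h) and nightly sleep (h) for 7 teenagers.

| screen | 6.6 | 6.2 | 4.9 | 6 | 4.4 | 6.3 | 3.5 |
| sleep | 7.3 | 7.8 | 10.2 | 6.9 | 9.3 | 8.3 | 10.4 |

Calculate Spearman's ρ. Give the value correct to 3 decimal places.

Rank screen: 7, 5, 3, 4, 2, 6, 1
Rank sleep: 2, 3, 6, 1, 5, 4, 7
d = rank(screen) − rank(sleep): 5, 2, -3, 3, -3, 2, -6; Σd² = 96
ρ = 1 − 6Σd² / [n(n²−1)] = 1 − 6×96 / (7×48) = 1 − 576/336 ≈ -0.714

-0.714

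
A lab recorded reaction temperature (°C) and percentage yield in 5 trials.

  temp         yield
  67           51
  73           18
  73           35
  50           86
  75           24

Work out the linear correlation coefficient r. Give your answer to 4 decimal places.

n = 5, Σx = 338, Σy = 214, Σx² = 23272, Σy² = 12122, Σxy = 13386
nΣxy − ΣxΣy = 66930 − 72332 = -5402
nΣx² − (Σx)² = 116360 − 114244 = 2116; nΣy² − (Σy)² = 60610 − 45796 = 14814
r = -5402 / √(2116 × 14814) = -5402 / 5598.7877 ≈ -0.9649

-0.9649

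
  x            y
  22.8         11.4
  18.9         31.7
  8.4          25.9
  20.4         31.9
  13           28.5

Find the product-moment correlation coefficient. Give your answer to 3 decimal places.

n = 5, Σx = 83.5, Σy = 129.4, Σx² = 1532.77, Σy² = 3635.52, Σxy = 2097.87
nΣxy − ΣxΣy = 10489.35 − 10804.9 = -315.55
nΣx² − (Σx)² = 7663.85 − 6972.25 = 691.6; nΣy² − (Σy)² = 18177.6 − 16744.36 = 1433.24
r = -315.55 / √(691.6 × 1433.24) = -315.55 / 995.6047 ≈ -0.317

-0.317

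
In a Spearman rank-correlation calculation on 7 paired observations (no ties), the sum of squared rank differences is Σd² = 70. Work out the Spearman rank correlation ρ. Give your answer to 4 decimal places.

-0.2500

ρ = 1 − 6Σd² / [n(n²−1)] = 1 − 6×70 / (7×48)
  = 1 − 420/336 = 1 − 1.25000 ≈ -0.2500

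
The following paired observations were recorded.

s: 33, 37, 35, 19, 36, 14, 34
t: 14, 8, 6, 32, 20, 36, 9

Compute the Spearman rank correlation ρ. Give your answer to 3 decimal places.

Rank s: 3, 7, 5, 2, 6, 1, 4
Rank t: 4, 2, 1, 6, 5, 7, 3
d = rank(s) − rank(t): -1, 5, 4, -4, 1, -6, 1; Σd² = 96
ρ = 1 − 6Σd² / [n(n²−1)] = 1 − 6×96 / (7×48) = 1 − 576/336 ≈ -0.714

-0.714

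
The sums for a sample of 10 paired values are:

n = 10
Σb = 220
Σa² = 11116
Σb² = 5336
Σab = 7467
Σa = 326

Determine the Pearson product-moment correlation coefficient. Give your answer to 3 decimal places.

0.599

r = (nΣab − ΣaΣb) / √[(nΣa² − (Σa)²)(nΣb² − (Σb)²)]
Numerator: 10×7467 − 326×220 = 2950
Denominator: √[(111160 − 106276)(53360 − 48400)] = √[4884 × 4960] = 4921.8533
r = 2950 / 4921.8533 ≈ 0.599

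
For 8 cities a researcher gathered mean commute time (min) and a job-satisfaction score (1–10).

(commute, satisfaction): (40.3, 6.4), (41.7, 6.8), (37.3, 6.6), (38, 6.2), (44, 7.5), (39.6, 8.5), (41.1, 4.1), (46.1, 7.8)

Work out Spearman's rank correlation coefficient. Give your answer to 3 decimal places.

0.357

Rank commute: 4, 6, 1, 2, 7, 3, 5, 8
Rank satisfaction: 3, 5, 4, 2, 6, 8, 1, 7
d = rank(commute) − rank(satisfaction): 1, 1, -3, 0, 1, -5, 4, 1; Σd² = 54
ρ = 1 − 6Σd² / [n(n²−1)] = 1 − 6×54 / (8×63) = 1 − 324/504 ≈ 0.357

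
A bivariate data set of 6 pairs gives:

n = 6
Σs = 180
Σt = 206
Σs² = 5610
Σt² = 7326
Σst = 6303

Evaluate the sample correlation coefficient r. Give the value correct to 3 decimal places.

r = (nΣst − ΣsΣt) / √[(nΣs² − (Σs)²)(nΣt² − (Σt)²)]
Numerator: 6×6303 − 180×206 = 738
Denominator: √[(33660 − 32400)(43956 − 42436)] = √[1260 × 1520] = 1383.9075
r = 738 / 1383.9075 ≈ 0.533

0.533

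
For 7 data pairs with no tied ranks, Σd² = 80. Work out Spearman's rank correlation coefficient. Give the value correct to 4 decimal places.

ρ = 1 − 6Σd² / [n(n²−1)] = 1 − 6×80 / (7×48)
  = 1 − 480/336 = 1 − 1.42857 ≈ -0.4286

-0.4286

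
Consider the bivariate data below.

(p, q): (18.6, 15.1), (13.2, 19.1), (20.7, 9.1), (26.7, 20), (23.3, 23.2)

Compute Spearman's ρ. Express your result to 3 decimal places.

0.500

Rank p: 2, 1, 3, 5, 4
Rank q: 2, 3, 1, 4, 5
d = rank(p) − rank(q): 0, -2, 2, 1, -1; Σd² = 10
ρ = 1 − 6Σd² / [n(n²−1)] = 1 − 6×10 / (5×24) = 1 − 60/120 ≈ 0.500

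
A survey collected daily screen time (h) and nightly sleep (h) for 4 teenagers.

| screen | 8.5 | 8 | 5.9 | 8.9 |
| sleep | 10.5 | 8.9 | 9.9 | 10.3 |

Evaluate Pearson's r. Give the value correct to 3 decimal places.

0.231

n = 4, Σx = 31.3, Σy = 39.6, Σx² = 250.27, Σy² = 393.56, Σxy = 310.53
nΣxy − ΣxΣy = 1242.12 − 1239.48 = 2.64
nΣx² − (Σx)² = 1001.08 − 979.69 = 21.39; nΣy² − (Σy)² = 1574.24 − 1568.16 = 6.08
r = 2.64 / √(21.39 × 6.08) = 2.64 / 11.4040 ≈ 0.231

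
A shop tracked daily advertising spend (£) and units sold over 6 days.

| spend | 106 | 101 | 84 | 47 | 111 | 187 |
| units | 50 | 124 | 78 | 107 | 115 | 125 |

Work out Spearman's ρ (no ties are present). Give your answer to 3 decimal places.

0.486

Rank spend: 4, 3, 2, 1, 5, 6
Rank units: 1, 5, 2, 3, 4, 6
d = rank(spend) − rank(units): 3, -2, 0, -2, 1, 0; Σd² = 18
ρ = 1 − 6Σd² / [n(n²−1)] = 1 − 6×18 / (6×35) = 1 − 108/210 ≈ 0.486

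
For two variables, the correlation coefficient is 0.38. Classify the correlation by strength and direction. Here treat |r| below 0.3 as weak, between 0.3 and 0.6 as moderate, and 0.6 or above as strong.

r = 0.38 > 0 so the relationship is positive.
|r| = 0.38, which falls in the moderate range.

moderate positive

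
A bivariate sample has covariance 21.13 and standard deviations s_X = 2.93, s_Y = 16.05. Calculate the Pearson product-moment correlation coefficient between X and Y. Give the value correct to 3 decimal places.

r = Cov(X,Y) / (s_X · s_Y) = 21.13 / (2.93 × 16.05)
  = 21.13 / 47.0265 ≈ 0.449

0.449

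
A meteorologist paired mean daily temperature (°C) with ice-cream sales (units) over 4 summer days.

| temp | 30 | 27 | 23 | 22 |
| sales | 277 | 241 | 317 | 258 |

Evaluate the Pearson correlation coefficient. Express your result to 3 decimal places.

n = 4, Σx = 102, Σy = 1093, Σx² = 2642, Σy² = 301863, Σxy = 27784
nΣxy − ΣxΣy = 111136 − 111486 = -350
nΣx² − (Σx)² = 10568 − 10404 = 164; nΣy² − (Σy)² = 1207452 − 1194649 = 12803
r = -350 / √(164 × 12803) = -350 / 1449.0314 ≈ -0.242

-0.242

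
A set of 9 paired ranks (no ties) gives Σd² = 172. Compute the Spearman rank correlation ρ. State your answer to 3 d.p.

-0.433

ρ = 1 − 6Σd² / [n(n²−1)] = 1 − 6×172 / (9×80)
  = 1 − 1032/720 = 1 − 1.4333 ≈ -0.433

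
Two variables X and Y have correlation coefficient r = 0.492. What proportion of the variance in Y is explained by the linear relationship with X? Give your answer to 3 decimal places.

0.242

r² = (0.492)² = 0.242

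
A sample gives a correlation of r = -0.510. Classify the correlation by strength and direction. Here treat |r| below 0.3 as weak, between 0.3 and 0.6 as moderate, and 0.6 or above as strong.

moderate negative

r = -0.510 < 0 so the relationship is negative.
|r| = 0.510, which falls in the moderate range.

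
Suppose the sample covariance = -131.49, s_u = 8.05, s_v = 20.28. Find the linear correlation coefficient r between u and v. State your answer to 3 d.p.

r = Cov(u,v) / (s_u · s_v) = -131.49 / (8.05 × 20.28)
  = -131.49 / 163.2540 ≈ -0.805

-0.805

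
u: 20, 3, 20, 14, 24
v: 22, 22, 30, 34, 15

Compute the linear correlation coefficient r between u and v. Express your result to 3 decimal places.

-0.207

n = 5, Σu = 81, Σv = 123, Σu² = 1581, Σv² = 3249, Σuv = 1942
nΣuv − ΣuΣv = 9710 − 9963 = -253
nΣu² − (Σu)² = 7905 − 6561 = 1344; nΣv² − (Σv)² = 16245 − 15129 = 1116
r = -253 / √(1344 × 1116) = -253 / 1224.7057 ≈ -0.207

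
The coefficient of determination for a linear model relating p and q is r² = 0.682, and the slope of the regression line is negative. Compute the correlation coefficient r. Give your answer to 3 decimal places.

-0.826

|r| = √0.682 = 0.826
The association is negative, so r = −0.826.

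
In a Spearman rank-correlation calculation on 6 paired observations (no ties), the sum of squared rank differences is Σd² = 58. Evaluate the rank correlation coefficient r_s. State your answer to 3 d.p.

ρ = 1 − 6Σd² / [n(n²−1)] = 1 − 6×58 / (6×35)
  = 1 − 348/210 = 1 − 1.6571 ≈ -0.657

-0.657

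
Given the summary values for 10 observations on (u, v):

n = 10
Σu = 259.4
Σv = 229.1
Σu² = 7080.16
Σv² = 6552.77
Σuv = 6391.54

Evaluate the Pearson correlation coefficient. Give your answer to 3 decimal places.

0.663

r = (nΣuv − ΣuΣv) / √[(nΣu² − (Σu)²)(nΣv² − (Σv)²)]
Numerator: 10×6391.54 − 259.4×229.1 = 4486.86
Denominator: √[(70801.6 − 67288.36)(65527.7 − 52486.81)] = √[3513.24 × 13040.89] = 6768.7352
r = 4486.86 / 6768.7352 ≈ 0.663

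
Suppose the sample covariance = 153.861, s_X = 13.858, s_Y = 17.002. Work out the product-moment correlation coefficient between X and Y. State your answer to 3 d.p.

0.653

r = Cov(X,Y) / (s_X · s_Y) = 153.861 / (13.858 × 17.002)
  = 153.861 / 235.6137 ≈ 0.653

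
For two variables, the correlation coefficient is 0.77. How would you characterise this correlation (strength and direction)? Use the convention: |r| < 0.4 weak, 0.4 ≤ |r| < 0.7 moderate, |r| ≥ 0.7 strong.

r = 0.77 > 0 so the relationship is positive.
|r| = 0.77, which falls in the strong range.

strong positive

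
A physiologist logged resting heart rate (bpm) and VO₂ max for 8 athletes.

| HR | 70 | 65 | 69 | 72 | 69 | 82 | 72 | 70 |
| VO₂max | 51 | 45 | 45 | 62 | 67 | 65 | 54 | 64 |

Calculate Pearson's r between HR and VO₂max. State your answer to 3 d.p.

n = 8, Σx = 569, Σy = 453, Σx² = 40639, Σy² = 26221, Σxy = 32385
nΣxy − ΣxΣy = 259080 − 257757 = 1323
nΣx² − (Σx)² = 325112 − 323761 = 1351; nΣy² − (Σy)² = 209768 − 205209 = 4559
r = 1323 / √(1351 × 4559) = 1323 / 2481.7754 ≈ 0.533

0.533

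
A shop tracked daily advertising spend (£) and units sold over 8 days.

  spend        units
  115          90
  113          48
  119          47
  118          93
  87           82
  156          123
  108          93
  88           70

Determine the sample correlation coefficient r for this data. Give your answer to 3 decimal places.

n = 8, Σx = 904, Σy = 646, Σx² = 105392, Σy² = 56664, Σxy = 74867
nΣxy − ΣxΣy = 598936 − 583984 = 14952
nΣx² − (Σx)² = 843136 − 817216 = 25920; nΣy² − (Σy)² = 453312 − 417316 = 35996
r = 14952 / √(25920 × 35996) = 14952 / 30545.3158 ≈ 0.490

0.490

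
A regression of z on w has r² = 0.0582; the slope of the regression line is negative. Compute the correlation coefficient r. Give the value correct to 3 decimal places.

|r| = √0.0582 = 0.241
The association is negative, so r = −0.241.

-0.241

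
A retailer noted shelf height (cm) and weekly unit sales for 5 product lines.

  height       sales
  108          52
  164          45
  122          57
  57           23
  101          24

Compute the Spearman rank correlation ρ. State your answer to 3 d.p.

Rank height: 3, 5, 4, 1, 2
Rank sales: 4, 3, 5, 1, 2
d = rank(height) − rank(sales): -1, 2, -1, 0, 0; Σd² = 6
ρ = 1 − 6Σd² / [n(n²−1)] = 1 − 6×6 / (5×24) = 1 − 36/120 ≈ 0.700

0.700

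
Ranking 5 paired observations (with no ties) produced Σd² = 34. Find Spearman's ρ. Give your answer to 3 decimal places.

-0.700

ρ = 1 − 6Σd² / [n(n²−1)] = 1 − 6×34 / (5×24)
  = 1 − 204/120 = 1 − 1.7000 ≈ -0.700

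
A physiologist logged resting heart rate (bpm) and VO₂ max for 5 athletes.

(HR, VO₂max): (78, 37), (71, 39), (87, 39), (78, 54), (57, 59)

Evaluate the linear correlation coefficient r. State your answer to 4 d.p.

n = 5, Σx = 371, Σy = 228, Σx² = 28027, Σy² = 10808, Σxy = 16623
nΣxy − ΣxΣy = 83115 − 84588 = -1473
nΣx² − (Σx)² = 140135 − 137641 = 2494; nΣy² − (Σy)² = 54040 − 51984 = 2056
r = -1473 / √(2494 × 2056) = -1473 / 2264.4346 ≈ -0.6505

-0.6505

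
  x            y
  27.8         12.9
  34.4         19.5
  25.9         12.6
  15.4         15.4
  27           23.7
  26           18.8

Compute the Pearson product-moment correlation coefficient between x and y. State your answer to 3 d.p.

0.285

n = 6, Σx = 156.5, Σy = 102.9, Σx² = 4269.17, Σy² = 1857.71, Σxy = 2721.62
nΣxy − ΣxΣy = 16329.72 − 16103.85 = 225.87
nΣx² − (Σx)² = 25615.02 − 24492.25 = 1122.77; nΣy² − (Σy)² = 11146.26 − 10588.41 = 557.85
r = 225.87 / √(1122.77 × 557.85) = 225.87 / 791.4147 ≈ 0.285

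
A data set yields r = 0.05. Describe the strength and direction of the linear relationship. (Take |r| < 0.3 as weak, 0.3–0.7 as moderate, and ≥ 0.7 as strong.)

r = 0.05 > 0 so the relationship is positive.
|r| = 0.05, which falls in the weak range.

weak positive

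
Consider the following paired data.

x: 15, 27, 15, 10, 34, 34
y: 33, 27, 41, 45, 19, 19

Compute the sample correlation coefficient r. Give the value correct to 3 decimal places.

n = 6, Σx = 135, Σy = 184, Σx² = 3591, Σy² = 6246, Σxy = 3581
nΣxy − ΣxΣy = 21486 − 24840 = -3354
nΣx² − (Σx)² = 21546 − 18225 = 3321; nΣy² − (Σy)² = 37476 − 33856 = 3620
r = -3354 / √(3321 × 3620) = -3354 / 3467.2785 ≈ -0.967

-0.967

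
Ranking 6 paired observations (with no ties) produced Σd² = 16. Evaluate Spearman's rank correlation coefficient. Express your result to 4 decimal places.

0.5429

ρ = 1 − 6Σd² / [n(n²−1)] = 1 − 6×16 / (6×35)
  = 1 − 96/210 = 1 − 0.45714 ≈ 0.5429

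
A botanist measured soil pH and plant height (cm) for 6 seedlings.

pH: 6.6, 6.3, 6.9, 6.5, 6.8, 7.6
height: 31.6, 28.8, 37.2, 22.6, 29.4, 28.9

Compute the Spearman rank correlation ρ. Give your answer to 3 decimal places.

0.543

Rank pH: 3, 1, 5, 2, 4, 6
Rank height: 5, 2, 6, 1, 4, 3
d = rank(pH) − rank(height): -2, -1, -1, 1, 0, 3; Σd² = 16
ρ = 1 − 6Σd² / [n(n²−1)] = 1 − 6×16 / (6×35) = 1 − 96/210 ≈ 0.543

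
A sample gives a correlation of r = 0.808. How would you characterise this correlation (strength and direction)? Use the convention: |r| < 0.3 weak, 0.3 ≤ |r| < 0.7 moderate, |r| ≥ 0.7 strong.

r = 0.808 > 0 so the relationship is positive.
|r| = 0.808, which falls in the strong range.

strong positive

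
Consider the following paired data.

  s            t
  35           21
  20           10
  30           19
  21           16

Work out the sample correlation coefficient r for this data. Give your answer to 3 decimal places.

n = 4, Σs = 106, Σt = 66, Σs² = 2966, Σt² = 1158, Σst = 1841
nΣst − ΣsΣt = 7364 − 6996 = 368
nΣs² − (Σs)² = 11864 − 11236 = 628; nΣt² − (Σt)² = 4632 − 4356 = 276
r = 368 / √(628 × 276) = 368 / 416.3268 ≈ 0.884

0.884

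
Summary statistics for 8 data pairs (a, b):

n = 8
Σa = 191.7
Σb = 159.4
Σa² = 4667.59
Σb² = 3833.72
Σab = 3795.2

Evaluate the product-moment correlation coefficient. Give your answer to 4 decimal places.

-0.1107

r = (nΣab − ΣaΣb) / √[(nΣa² − (Σa)²)(nΣb² − (Σb)²)]
Numerator: 8×3795.2 − 191.7×159.4 = -195.38
Denominator: √[(37340.72 − 36748.89)(30669.76 − 25408.36)] = √[591.83 × 5261.4] = 1764.6117
r = -195.38 / 1764.6117 ≈ -0.1107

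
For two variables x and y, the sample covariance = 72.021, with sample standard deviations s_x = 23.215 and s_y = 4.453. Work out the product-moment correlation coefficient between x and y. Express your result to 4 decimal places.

0.6967

r = Cov(x,y) / (s_x · s_y) = 72.021 / (23.215 × 4.453)
  = 72.021 / 103.3764 ≈ 0.6967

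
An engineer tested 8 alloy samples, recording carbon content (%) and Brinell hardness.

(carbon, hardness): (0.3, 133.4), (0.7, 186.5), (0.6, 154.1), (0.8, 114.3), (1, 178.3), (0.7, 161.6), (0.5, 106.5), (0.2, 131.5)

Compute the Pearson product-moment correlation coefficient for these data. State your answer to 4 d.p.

0.4822

n = 8, Σx = 4.8, Σy = 1166.2, Σx² = 3.36, Σy² = 175929.06, Σxy = 725.44
nΣxy − ΣxΣy = 5803.52 − 5597.76 = 205.76
nΣx² − (Σx)² = 26.88 − 23.04 = 3.84; nΣy² − (Σy)² = 1407432.48 − 1360022.44 = 47410.04
r = 205.76 / √(3.84 × 47410.04) = 205.76 / 426.6785 ≈ 0.4822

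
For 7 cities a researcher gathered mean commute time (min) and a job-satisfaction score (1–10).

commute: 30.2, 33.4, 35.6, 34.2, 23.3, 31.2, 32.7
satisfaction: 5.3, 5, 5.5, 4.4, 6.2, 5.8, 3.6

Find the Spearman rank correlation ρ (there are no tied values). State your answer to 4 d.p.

-0.4643

Rank commute: 2, 5, 7, 6, 1, 3, 4
Rank satisfaction: 4, 3, 5, 2, 7, 6, 1
d = rank(commute) − rank(satisfaction): -2, 2, 2, 4, -6, -3, 3; Σd² = 82
ρ = 1 − 6Σd² / [n(n²−1)] = 1 − 6×82 / (7×48) = 1 − 492/336 ≈ -0.4643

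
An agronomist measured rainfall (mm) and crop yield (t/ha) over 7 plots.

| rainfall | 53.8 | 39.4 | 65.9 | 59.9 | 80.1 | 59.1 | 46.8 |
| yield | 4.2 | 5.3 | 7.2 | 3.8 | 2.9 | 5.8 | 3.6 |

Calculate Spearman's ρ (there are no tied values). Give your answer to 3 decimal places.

Rank rainfall: 3, 1, 6, 5, 7, 4, 2
Rank yield: 4, 5, 7, 3, 1, 6, 2
d = rank(rainfall) − rank(yield): -1, -4, -1, 2, 6, -2, 0; Σd² = 62
ρ = 1 − 6Σd² / [n(n²−1)] = 1 − 6×62 / (7×48) = 1 − 372/336 ≈ -0.107

-0.107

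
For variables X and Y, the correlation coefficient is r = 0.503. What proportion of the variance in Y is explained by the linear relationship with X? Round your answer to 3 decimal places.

0.253

r² = (0.503)² = 0.253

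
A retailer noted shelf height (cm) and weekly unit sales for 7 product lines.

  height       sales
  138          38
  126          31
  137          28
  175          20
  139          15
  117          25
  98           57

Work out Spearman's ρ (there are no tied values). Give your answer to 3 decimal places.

Rank height: 5, 3, 4, 7, 6, 2, 1
Rank sales: 6, 5, 4, 2, 1, 3, 7
d = rank(height) − rank(sales): -1, -2, 0, 5, 5, -1, -6; Σd² = 92
ρ = 1 − 6Σd² / [n(n²−1)] = 1 − 6×92 / (7×48) = 1 − 552/336 ≈ -0.643

-0.643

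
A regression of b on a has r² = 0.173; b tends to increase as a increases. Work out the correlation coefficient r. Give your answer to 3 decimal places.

|r| = √0.173 = 0.416
The association is positive, so r = 0.416.

0.416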